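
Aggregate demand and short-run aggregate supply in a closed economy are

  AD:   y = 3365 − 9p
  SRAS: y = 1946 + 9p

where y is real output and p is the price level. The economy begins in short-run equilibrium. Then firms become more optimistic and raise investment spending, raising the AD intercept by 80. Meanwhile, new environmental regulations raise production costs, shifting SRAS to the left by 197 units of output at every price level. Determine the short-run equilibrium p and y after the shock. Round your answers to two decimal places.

p = 94.22, y = 2597.00

After both shocks: AD is y = 3445 − 9p and SRAS is y = 1749 + 9p.
Setting them equal: 1696 = 18p, so p = 94.22.
Substituting into AD, y = 2597.00.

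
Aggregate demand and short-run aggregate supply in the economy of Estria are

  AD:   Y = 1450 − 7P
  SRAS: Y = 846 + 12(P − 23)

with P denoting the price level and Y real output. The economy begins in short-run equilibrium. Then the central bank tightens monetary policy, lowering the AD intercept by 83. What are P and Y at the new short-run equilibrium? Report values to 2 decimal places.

P = 41.95, Y = 1073.37

This is a negative demand shock: AD shifts left.
New AD: Y = 1367 − 7P.
SRAS can be written Y = 570 + 12P.
Set AD = SRAS: 1367 − 7P = 570 + 12P, so 797 = 19P and P = 41.95.
Substituting into AD, Y = 1073.37.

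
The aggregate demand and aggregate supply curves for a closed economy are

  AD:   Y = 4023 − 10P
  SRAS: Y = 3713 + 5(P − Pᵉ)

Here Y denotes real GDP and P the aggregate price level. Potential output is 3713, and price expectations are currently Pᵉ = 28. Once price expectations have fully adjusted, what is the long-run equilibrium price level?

Long-run P = 31

Short run: with Pᵉ = 28, SRAS is Y = 3573 + 5P. Setting AD = SRAS gives 450 = 15P, so P = 30 and Y = 4023 − 10·30 = 3723.
Output 3723 is above potential 3713, so over time expected prices rise and SRAS shifts left until Y returns to 3713.
Long run: Y = 3713 on the AD curve gives 3713 = 4023 − 10P, so P = 31.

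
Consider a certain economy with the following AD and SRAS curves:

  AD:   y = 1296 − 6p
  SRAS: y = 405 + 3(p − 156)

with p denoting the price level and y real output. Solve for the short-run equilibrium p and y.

p = 151, y = 390

Write SRAS as y = 405 + 3p − 468 = 3p − 63.
Set AD = SRAS: 1296 − 6p = 3p − 63, so 1359 = 9p and p = 151.
Then y = 1296 − 6·151 = 390.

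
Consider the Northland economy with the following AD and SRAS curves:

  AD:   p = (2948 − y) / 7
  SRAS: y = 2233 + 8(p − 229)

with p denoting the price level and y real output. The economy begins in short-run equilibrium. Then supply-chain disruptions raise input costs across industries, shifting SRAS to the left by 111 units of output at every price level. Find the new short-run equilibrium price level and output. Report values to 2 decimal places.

This is a negative supply shock: SRAS shifts left.
New SRAS: y = 290 + 8p.
Set AD = SRAS: 2948 − 7p = 290 + 8p, so 2658 = 15p and p = 177.20.
Substituting into AD, y = 1707.60.

p = 177.20, y = 1707.60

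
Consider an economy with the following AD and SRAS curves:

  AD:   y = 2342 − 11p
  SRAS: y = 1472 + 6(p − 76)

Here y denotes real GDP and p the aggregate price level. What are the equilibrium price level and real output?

Write SRAS as y = 1472 + 6p − 456 = 1016 + 6p.
Set AD = SRAS: 2342 − 11p = 1016 + 6p, so 1326 = 17p and p = 78.
Then y = 2342 − 11·78 = 1484.

p = 78, y = 1484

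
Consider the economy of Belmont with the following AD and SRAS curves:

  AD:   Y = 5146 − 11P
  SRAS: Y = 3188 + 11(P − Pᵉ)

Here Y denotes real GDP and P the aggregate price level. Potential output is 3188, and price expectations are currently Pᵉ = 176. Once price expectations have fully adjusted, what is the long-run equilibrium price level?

Long-run P = 178

Short run: with Pᵉ = 176, SRAS is Y = 1252 + 11P. Setting AD = SRAS gives 3894 = 22P, so P = 177 and Y = 5146 − 11·177 = 3199.
Output 3199 is above potential 3188, so over time expected prices rise and SRAS shifts left until Y returns to 3188.
Long run: Y = 3188 on the AD curve gives 3188 = 5146 − 11P, so P = 178.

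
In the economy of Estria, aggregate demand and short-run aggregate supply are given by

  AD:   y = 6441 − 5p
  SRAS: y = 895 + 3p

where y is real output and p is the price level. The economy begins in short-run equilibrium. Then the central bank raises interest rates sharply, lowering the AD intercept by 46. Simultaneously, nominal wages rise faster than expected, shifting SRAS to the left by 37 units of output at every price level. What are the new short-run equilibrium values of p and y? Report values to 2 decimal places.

After both shocks: AD is y = 6395 − 5p and SRAS is y = 858 + 3p.
Setting them equal: 5537 = 8p, so p = 692.13.
Substituting into AD, y = 2934.38.

p = 692.13, y = 2934.38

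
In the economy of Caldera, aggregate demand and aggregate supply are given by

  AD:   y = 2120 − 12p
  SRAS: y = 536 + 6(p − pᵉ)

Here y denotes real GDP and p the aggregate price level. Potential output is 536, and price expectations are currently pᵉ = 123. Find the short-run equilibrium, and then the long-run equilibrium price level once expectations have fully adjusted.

Short run: p = 129, y = 572. Long run: p = 132.

Short run: with pᵉ = 123, SRAS is y = 6p − 202. Setting AD = SRAS gives 2322 = 18p, so p = 129 and y = 2120 − 12·129 = 572.
Output 572 is above potential 536, so over time expected prices rise and SRAS shifts left until y returns to 536.
Long run: y = 536 on the AD curve gives 536 = 2120 − 12p, so p = 132.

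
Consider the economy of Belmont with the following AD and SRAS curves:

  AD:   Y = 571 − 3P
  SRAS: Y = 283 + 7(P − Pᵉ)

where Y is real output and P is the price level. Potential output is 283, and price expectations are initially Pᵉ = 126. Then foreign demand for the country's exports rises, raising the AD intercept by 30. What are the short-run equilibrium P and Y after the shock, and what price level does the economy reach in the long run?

AD shifts right: new AD is Y = 601 − 3P. With Pᵉ = 126, SRAS is Y = 7P − 599.
Short run: 601 − 3P = 7P − 599 gives 1200 = 10P, so P = 120 and Y = 601 − 3·120 = 241.
Y = 241 is below potential 283; expectations adjust and SRAS shifts right until Y = 283.
Long run: on the new AD curve, 283 = 601 − 3P gives P = 106.

Short run: P = 120, Y = 241. Long run: P = 106.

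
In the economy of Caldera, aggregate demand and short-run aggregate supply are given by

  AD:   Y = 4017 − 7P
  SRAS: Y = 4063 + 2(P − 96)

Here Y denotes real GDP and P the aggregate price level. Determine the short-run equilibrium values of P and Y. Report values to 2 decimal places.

P = 16.22, Y = 3903.44

Write SRAS as Y = 4063 + 2P − 192 = 3871 + 2P.
Set AD = SRAS: 4017 − 7P = 3871 + 2P, so 146 = 9P and P = 16.22.
Substituting into AD, Y = 4017 − 7P = 3903.44.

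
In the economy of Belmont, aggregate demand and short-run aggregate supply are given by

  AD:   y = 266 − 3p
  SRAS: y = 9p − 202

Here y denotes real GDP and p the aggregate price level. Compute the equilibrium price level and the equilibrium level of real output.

p = 39, y = 149

Set AD = SRAS: 266 − 3p = 9p − 202, so 468 = 12p and p = 39.
Then y = 266 − 3·39 = 149.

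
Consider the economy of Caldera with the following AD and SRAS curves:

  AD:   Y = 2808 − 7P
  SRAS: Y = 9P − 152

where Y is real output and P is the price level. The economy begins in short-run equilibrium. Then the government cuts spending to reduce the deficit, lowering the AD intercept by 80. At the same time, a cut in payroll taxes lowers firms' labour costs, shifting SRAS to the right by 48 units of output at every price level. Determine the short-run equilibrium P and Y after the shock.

P = 177, Y = 1489

After both shocks: AD is Y = 2728 − 7P and SRAS is Y = 9P − 104.
Setting them equal: 2832 = 16P, so P = 177.
Y = 2728 − 7·177 = 1489.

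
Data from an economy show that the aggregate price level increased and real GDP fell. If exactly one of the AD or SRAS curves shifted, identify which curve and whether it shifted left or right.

SRAS shifted left

P rose and Y fell. An AD shift moves P and Y in the same direction; an SRAS shift moves them in opposite directions.
Here P and Y moved in opposite directions, so the SRAS curve shifted.
Since Y fell, SRAS shifted left.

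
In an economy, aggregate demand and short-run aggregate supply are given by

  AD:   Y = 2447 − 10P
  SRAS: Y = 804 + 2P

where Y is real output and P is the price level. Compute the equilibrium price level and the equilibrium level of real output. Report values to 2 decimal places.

Set AD = SRAS: 2447 − 10P = 804 + 2P, so 1643 = 12P and P = 136.92.
Substituting into AD, Y = 2447 − 10P = 1077.83.

P = 136.92, Y = 1077.83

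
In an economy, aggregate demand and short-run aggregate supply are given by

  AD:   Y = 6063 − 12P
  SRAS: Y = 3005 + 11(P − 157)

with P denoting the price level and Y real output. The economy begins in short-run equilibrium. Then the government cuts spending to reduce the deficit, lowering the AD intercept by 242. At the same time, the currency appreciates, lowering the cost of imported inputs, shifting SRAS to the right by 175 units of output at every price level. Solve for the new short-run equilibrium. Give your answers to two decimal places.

After both shocks: AD is Y = 5821 − 12P and SRAS is Y = 1453 + 11P.
Setting them equal: 4368 = 23P, so P = 189.91.
Substituting into AD, Y = 3542.04.

P = 189.91, Y = 3542.04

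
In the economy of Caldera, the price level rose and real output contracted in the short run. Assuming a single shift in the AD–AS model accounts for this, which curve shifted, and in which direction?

P rose and Y fell. An AD shift moves P and Y in the same direction; an SRAS shift moves them in opposite directions.
Here P and Y moved in opposite directions, so the SRAS curve shifted.
Since Y fell, SRAS shifted left.

SRAS shifted left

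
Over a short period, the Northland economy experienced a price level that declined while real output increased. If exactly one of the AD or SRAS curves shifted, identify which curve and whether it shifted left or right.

SRAS shifted right

P fell and Y rose. An AD shift moves P and Y in the same direction; an SRAS shift moves them in opposite directions.
Here P and Y moved in opposite directions, so the SRAS curve shifted.
Since Y rose, SRAS shifted right.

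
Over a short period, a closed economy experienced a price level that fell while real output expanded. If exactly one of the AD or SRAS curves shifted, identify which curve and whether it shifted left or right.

P fell and Y rose. An AD shift moves P and Y in the same direction; an SRAS shift moves them in opposite directions.
Here P and Y moved in opposite directions, so the SRAS curve shifted.
Since Y rose, SRAS shifted right.

SRAS shifted right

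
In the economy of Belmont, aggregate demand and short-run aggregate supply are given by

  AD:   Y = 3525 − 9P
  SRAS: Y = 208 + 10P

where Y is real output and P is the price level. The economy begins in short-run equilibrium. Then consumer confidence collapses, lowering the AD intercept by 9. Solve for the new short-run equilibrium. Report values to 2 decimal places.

P = 174.11, Y = 1949.05

This is a negative demand shock: AD shifts left.
New AD: Y = 3516 − 9P.
Set AD = SRAS: 3516 − 9P = 208 + 10P, so 3308 = 19P and P = 174.11.
Substituting into AD, Y = 1949.05.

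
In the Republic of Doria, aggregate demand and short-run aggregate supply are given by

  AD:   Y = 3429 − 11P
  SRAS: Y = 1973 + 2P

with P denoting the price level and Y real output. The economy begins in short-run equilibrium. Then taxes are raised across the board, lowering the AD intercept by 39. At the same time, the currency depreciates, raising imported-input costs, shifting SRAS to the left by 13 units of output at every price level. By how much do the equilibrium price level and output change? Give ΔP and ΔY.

ΔP = -2, ΔY = -17

After both shocks: AD is Y = 3390 − 11P and SRAS is Y = 1960 + 2P.
Setting them equal: 1430 = 13P, so P = 110.
Y = 3390 − 11·110 = 2180.
Initially P = 112, Y = 2197, so ΔP = -2 and ΔY = -17.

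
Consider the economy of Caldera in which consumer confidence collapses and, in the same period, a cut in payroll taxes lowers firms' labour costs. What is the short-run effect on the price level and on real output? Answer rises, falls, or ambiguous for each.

Price level: falls; output: ambiguous

The first event is a negative demand shock: AD shifts left, which by itself pushes P down and Y down.
The second is a favourable supply shock: SRAS shifts right, which by itself pushes P down and Y up.
Both shocks push P down, so P falls. The two shocks push Y in opposite directions, so the effect on Y is ambiguous.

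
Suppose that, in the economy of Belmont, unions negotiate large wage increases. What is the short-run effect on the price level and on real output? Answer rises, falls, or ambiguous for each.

Price level: rises; output: falls

This is an adverse supply shock: SRAS shifts left.
Moving along the downward-sloping AD curve, P rises and Y falls.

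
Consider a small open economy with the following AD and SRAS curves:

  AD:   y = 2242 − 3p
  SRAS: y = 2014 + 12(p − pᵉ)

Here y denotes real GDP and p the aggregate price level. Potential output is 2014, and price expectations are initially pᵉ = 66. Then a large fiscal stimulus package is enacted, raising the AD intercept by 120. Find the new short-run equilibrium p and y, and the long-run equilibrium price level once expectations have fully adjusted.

AD shifts right: new AD is y = 2362 − 3p. With pᵉ = 66, SRAS is y = 1222 + 12p.
Short run: 2362 − 3p = 1222 + 12p gives 1140 = 15p, so p = 76 and y = 2362 − 3·76 = 2134.
y = 2134 is above potential 2014; expectations adjust and SRAS shifts left until y = 2014.
Long run: on the new AD curve, 2014 = 2362 − 3p gives p = 116.

Short run: p = 76, y = 2134. Long run: p = 116.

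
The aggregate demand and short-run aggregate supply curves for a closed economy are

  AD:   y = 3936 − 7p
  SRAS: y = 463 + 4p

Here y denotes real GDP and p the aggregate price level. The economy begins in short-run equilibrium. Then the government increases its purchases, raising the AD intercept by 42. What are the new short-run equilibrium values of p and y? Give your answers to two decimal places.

This is a positive demand shock: AD shifts right.
New AD: y = 3978 − 7p.
Set AD = SRAS: 3978 − 7p = 463 + 4p, so 3515 = 11p and p = 319.55.
Substituting into AD, y = 1741.18.

p = 319.55, y = 1741.18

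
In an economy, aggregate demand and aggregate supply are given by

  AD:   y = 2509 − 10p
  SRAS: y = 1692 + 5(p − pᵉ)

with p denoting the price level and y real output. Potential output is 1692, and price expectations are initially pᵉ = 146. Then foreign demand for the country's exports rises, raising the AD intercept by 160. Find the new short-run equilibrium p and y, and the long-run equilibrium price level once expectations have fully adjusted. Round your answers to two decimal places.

Short run: p = 113.80, y = 1531.00. Long run: p = 97.70.

AD shifts right: new AD is y = 2669 − 10p. With pᵉ = 146, SRAS is y = 962 + 5p.
Short run: 2669 − 10p = 962 + 5p gives 1707 = 15p, so p = 113.80 and y = 2669 − 10p = 1531.00.
y = 1531.00 is below potential 1692; expectations adjust and SRAS shifts right until y = 1692.
Long run: on the new AD curve, 1692 = 2669 − 10p gives p = 97.70.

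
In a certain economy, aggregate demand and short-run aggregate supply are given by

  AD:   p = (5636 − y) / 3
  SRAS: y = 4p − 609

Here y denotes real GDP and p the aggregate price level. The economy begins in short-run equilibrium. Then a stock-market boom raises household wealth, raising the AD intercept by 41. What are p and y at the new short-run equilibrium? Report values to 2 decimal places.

This is a positive demand shock: AD shifts right.
New AD: y = 5677 − 3p.
Set AD = SRAS: 5677 − 3p = 4p − 609, so 6286 = 7p and p = 898.00.
Substituting into AD, y = 2983.00.

p = 898.00, y = 2983.00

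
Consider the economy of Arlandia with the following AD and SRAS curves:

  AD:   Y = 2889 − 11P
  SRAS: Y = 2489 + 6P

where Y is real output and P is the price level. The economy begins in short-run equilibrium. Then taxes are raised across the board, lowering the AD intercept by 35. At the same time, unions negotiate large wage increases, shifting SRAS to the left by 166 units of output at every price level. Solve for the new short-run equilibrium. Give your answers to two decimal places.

After both shocks: AD is Y = 2854 − 11P and SRAS is Y = 2323 + 6P.
Setting them equal: 531 = 17P, so P = 31.24.
Substituting into AD, Y = 2510.41.

P = 31.24, Y = 2510.41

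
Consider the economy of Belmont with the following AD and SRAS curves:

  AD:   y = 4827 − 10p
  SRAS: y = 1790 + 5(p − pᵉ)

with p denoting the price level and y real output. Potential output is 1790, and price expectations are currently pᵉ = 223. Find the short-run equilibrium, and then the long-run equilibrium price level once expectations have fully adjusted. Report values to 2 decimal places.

Short run: with pᵉ = 223, SRAS is y = 675 + 5p. Setting AD = SRAS gives 4152 = 15p, so p = 276.80 and y = 4827 − 10p = 2059.00.
Output 2059.00 is above potential 1790, so over time expected prices rise and SRAS shifts left until y returns to 1790.
Long run: y = 1790 on the AD curve gives 1790 = 4827 − 10p, so p = 303.70.

Short run: p = 276.80, y = 2059.00. Long run: p = 303.70.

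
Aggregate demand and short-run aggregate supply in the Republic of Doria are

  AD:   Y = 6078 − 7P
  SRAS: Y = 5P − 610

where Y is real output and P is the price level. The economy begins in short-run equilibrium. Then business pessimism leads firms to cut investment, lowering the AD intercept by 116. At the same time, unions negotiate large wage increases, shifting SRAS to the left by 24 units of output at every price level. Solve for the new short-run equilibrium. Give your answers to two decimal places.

After both shocks: AD is Y = 5962 − 7P and SRAS is Y = 5P − 634.
Setting them equal: 6596 = 12P, so P = 549.67.
Substituting into AD, Y = 2114.33.

P = 549.67, Y = 2114.33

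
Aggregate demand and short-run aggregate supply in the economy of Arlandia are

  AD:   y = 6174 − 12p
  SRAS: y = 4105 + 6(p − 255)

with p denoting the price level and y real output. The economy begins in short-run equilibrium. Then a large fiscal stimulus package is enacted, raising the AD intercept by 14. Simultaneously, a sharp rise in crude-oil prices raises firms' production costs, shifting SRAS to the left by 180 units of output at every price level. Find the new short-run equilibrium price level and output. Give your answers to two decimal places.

After both shocks: AD is y = 6188 − 12p and SRAS is y = 2395 + 6p.
Setting them equal: 3793 = 18p, so p = 210.72.
Substituting into AD, y = 3659.33.

p = 210.72, y = 3659.33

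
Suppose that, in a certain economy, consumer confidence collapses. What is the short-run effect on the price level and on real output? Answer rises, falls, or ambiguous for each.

Price level: falls; output: falls

This is a negative demand shock: AD shifts left.
Moving along the upward-sloping SRAS curve, P falls and Y falls.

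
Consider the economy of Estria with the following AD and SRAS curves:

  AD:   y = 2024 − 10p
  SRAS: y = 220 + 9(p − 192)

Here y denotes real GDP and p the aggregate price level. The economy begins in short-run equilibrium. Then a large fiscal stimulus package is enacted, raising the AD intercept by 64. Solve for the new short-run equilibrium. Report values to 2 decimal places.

p = 189.26, y = 195.37

This is a positive demand shock: AD shifts right.
New AD: y = 2088 − 10p.
SRAS can be written y = 9p − 1508.
Set AD = SRAS: 2088 − 10p = 9p − 1508, so 3596 = 19p and p = 189.26.
Substituting into AD, y = 195.37.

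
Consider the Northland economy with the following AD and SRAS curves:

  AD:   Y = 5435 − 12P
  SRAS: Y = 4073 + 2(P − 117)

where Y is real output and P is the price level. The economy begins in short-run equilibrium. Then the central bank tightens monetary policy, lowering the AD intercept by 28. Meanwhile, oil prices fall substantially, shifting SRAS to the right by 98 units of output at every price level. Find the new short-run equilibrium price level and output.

After both shocks: AD is Y = 5407 − 12P and SRAS is Y = 3937 + 2P.
Setting them equal: 1470 = 14P, so P = 105.
Y = 5407 − 12·105 = 4147.

P = 105, Y = 4147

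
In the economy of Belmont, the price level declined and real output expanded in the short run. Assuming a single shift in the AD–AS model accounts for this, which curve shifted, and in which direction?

P fell and Y rose. An AD shift moves P and Y in the same direction; an SRAS shift moves them in opposite directions.
Here P and Y moved in opposite directions, so the SRAS curve shifted.
Since Y rose, SRAS shifted right.

SRAS shifted right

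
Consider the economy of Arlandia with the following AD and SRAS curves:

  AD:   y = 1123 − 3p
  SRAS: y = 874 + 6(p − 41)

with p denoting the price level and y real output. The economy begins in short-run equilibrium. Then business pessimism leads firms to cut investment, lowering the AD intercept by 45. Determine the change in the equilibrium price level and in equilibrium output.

This is a negative demand shock: AD shifts left.
New AD: y = 1078 − 3p.
SRAS can be written y = 628 + 6p.
Set AD = SRAS: 1078 − 3p = 628 + 6p, so 450 = 9p and p = 50.
y = 1078 − 3·50 = 928.
Initially p = 55, y = 958, so Δp = -5 and Δy = -30.

Δp = -5, Δy = -30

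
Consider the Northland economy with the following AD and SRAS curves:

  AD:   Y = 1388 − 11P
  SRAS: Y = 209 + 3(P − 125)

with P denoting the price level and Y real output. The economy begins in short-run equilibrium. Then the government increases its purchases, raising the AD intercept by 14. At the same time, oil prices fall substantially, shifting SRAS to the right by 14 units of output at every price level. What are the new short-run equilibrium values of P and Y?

P = 111, Y = 181

After both shocks: AD is Y = 1402 − 11P and SRAS is Y = 3P − 152.
Setting them equal: 1554 = 14P, so P = 111.
Y = 1402 − 11·111 = 181.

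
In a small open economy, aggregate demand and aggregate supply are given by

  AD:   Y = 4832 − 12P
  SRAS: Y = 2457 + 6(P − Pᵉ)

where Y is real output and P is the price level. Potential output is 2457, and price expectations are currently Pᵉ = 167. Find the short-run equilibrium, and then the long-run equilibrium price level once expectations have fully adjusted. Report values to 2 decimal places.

Short run: P = 187.61, Y = 2580.67. Long run: P = 197.92.

Short run: with Pᵉ = 167, SRAS is Y = 1455 + 6P. Setting AD = SRAS gives 3377 = 18P, so P = 187.61 and Y = 4832 − 12P = 2580.67.
Output 2580.67 is above potential 2457, so over time expected prices rise and SRAS shifts left until Y returns to 2457.
Long run: Y = 2457 on the AD curve gives 2457 = 4832 − 12P, so P = 197.92.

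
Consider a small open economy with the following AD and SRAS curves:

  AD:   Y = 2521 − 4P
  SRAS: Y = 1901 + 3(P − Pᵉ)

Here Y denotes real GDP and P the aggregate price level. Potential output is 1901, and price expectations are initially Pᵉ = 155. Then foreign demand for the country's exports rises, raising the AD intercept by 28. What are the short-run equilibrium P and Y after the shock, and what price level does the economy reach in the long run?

Short run: P = 159, Y = 1913. Long run: P = 162.

AD shifts right: new AD is Y = 2549 − 4P. With Pᵉ = 155, SRAS is Y = 1436 + 3P.
Short run: 2549 − 4P = 1436 + 3P gives 1113 = 7P, so P = 159 and Y = 2549 − 4·159 = 1913.
Y = 1913 is above potential 1901; expectations adjust and SRAS shifts left until Y = 1901.
Long run: on the new AD curve, 1901 = 2549 − 4P gives P = 162.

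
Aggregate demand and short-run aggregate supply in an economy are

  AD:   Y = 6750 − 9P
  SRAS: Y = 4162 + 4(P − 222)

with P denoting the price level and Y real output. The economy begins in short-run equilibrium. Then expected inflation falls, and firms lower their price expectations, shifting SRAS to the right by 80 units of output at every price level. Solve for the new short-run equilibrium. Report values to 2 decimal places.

This is a positive supply shock: SRAS shifts right.
New SRAS: Y = 3354 + 4P.
Set AD = SRAS: 6750 − 9P = 3354 + 4P, so 3396 = 13P and P = 261.23.
Substituting into AD, Y = 4398.92.

P = 261.23, Y = 4398.92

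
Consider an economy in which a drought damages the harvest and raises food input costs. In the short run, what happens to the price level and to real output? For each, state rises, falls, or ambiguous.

Price level: rises; output: falls

This is an adverse supply shock: SRAS shifts left.
Moving along the downward-sloping AD curve, P rises and Y falls.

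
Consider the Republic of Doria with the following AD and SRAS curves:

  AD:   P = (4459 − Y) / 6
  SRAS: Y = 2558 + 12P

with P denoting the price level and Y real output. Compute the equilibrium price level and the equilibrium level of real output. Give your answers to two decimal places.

Rearrange AD to Y = 4459 − 6P.
Set AD = SRAS: 4459 − 6P = 2558 + 12P, so 1901 = 18P and P = 105.61.
Substituting into AD, Y = 4459 − 6P = 3825.33.

P = 105.61, Y = 3825.33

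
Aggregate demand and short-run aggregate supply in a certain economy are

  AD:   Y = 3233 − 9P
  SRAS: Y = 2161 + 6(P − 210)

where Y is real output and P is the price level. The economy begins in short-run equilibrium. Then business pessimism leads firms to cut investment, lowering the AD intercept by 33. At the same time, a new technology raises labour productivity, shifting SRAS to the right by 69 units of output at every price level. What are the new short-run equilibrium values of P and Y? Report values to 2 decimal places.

After both shocks: AD is Y = 3200 − 9P and SRAS is Y = 970 + 6P.
Setting them equal: 2230 = 15P, so P = 148.67.
Substituting into AD, Y = 1862.00.

P = 148.67, Y = 1862.00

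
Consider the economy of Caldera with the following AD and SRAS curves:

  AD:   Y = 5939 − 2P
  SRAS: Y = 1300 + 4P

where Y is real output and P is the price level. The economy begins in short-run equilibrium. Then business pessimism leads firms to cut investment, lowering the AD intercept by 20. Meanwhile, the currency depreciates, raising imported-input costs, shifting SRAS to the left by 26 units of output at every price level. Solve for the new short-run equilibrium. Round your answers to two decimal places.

After both shocks: AD is Y = 5919 − 2P and SRAS is Y = 1274 + 4P.
Setting them equal: 4645 = 6P, so P = 774.17.
Substituting into AD, Y = 4370.67.

P = 774.17, Y = 4370.67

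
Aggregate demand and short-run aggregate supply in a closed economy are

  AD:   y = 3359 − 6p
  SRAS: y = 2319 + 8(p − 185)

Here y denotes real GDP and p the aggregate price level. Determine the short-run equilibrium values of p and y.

Write SRAS as y = 2319 + 8p − 1480 = 839 + 8p.
Set AD = SRAS: 3359 − 6p = 839 + 8p, so 2520 = 14p and p = 180.
Then y = 3359 − 6·180 = 2279.

p = 180, y = 2279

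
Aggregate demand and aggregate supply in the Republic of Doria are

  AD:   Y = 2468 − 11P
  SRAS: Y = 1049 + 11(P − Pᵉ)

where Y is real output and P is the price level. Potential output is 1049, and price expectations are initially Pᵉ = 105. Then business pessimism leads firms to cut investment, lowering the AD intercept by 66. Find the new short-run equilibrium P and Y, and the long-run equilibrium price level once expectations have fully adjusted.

AD shifts left: new AD is Y = 2402 − 11P. With Pᵉ = 105, SRAS is Y = 11P − 106.
Short run: 2402 − 11P = 11P − 106 gives 2508 = 22P, so P = 114 and Y = 2402 − 11·114 = 1148.
Y = 1148 is above potential 1049; expectations adjust and SRAS shifts left until Y = 1049.
Long run: on the new AD curve, 1049 = 2402 − 11P gives P = 123.

Short run: P = 114, Y = 1148. Long run: P = 123.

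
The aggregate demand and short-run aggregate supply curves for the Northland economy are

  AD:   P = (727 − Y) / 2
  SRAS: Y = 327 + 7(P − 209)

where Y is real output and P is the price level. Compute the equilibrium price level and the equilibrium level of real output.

Write SRAS as Y = 327 + 7P − 1463 = 7P − 1136.
Rearrange AD to Y = 727 − 2P.
Set AD = SRAS: 727 − 2P = 7P − 1136, so 1863 = 9P and P = 207.
Then Y = 727 − 2·207 = 313.

P = 207, Y = 313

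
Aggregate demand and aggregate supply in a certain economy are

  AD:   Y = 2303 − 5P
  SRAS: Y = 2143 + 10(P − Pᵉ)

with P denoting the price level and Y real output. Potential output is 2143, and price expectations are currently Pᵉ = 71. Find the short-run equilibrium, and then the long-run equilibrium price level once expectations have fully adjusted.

Short run: with Pᵉ = 71, SRAS is Y = 1433 + 10P. Setting AD = SRAS gives 870 = 15P, so P = 58 and Y = 2303 − 5·58 = 2013.
Output 2013 is below potential 2143, so over time expected prices fall and SRAS shifts right until Y returns to 2143.
Long run: Y = 2143 on the AD curve gives 2143 = 2303 − 5P, so P = 32.

Short run: P = 58, Y = 2013. Long run: P = 32.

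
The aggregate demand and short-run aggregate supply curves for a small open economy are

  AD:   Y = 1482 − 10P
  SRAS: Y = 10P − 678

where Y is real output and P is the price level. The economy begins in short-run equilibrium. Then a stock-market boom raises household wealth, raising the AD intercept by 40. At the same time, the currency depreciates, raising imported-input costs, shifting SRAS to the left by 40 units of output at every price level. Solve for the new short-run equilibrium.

After both shocks: AD is Y = 1522 − 10P and SRAS is Y = 10P − 718.
Setting them equal: 2240 = 20P, so P = 112.
Y = 1522 − 10·112 = 402.

P = 112, Y = 402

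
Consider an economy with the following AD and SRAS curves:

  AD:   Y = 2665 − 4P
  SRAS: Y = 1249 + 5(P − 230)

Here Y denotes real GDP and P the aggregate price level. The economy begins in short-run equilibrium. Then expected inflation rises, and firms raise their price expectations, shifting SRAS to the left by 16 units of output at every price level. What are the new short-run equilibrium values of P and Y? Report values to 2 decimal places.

This is a negative supply shock: SRAS shifts left.
New SRAS: Y = 83 + 5P.
Set AD = SRAS: 2665 − 4P = 83 + 5P, so 2582 = 9P and P = 286.89.
Substituting into AD, Y = 1517.44.

P = 286.89, Y = 1517.44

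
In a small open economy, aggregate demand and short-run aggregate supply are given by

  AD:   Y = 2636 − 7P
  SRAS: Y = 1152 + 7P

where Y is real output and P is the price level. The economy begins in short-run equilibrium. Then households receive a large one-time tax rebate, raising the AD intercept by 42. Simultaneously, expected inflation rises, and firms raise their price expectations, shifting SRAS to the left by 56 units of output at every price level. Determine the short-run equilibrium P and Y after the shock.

P = 113, Y = 1887

After both shocks: AD is Y = 2678 − 7P and SRAS is Y = 1096 + 7P.
Setting them equal: 1582 = 14P, so P = 113.
Y = 2678 − 7·113 = 1887.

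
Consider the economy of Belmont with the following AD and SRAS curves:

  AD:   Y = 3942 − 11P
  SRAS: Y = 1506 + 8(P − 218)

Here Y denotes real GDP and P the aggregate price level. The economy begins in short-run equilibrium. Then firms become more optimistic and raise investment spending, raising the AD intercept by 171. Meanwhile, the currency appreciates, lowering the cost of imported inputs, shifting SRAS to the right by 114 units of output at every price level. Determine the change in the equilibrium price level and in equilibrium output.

ΔP = +3, ΔY = +138

After both shocks: AD is Y = 4113 − 11P and SRAS is Y = 8P − 124.
Setting them equal: 4237 = 19P, so P = 223.
Y = 4113 − 11·223 = 1660.
Initially P = 220, Y = 1522, so ΔP = +3 and ΔY = +138.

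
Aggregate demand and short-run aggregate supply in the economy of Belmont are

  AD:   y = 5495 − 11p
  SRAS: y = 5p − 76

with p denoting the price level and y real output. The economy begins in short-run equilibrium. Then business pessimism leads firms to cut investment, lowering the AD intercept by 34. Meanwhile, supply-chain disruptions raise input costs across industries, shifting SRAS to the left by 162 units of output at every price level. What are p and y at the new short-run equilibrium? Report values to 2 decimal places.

After both shocks: AD is y = 5461 − 11p and SRAS is y = 5p − 238.
Setting them equal: 5699 = 16p, so p = 356.19.
Substituting into AD, y = 1542.94.

p = 356.19, y = 1542.94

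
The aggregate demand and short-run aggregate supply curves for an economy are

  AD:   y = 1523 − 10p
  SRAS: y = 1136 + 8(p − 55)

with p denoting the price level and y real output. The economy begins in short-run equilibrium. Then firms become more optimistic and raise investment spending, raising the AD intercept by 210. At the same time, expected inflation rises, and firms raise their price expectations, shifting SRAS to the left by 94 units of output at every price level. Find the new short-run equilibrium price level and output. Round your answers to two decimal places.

p = 62.83, y = 1104.67

After both shocks: AD is y = 1733 − 10p and SRAS is y = 602 + 8p.
Setting them equal: 1131 = 18p, so p = 62.83.
Substituting into AD, y = 1104.67.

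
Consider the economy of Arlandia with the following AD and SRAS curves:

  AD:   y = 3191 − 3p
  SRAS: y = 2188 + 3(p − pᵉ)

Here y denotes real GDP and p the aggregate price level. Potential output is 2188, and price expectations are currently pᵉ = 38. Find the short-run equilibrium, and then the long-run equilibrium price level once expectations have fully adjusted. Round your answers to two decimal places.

Short run: with pᵉ = 38, SRAS is y = 2074 + 3p. Setting AD = SRAS gives 1117 = 6p, so p = 186.17 and y = 3191 − 3p = 2632.50.
Output 2632.50 is above potential 2188, so over time expected prices rise and SRAS shifts left until y returns to 2188.
Long run: y = 2188 on the AD curve gives 2188 = 3191 − 3p, so p = 334.33.

Short run: p = 186.17, y = 2632.50. Long run: p = 334.33.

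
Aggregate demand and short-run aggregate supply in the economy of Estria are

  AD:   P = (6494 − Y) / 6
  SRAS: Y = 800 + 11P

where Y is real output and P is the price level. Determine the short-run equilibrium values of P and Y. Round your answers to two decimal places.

P = 334.94, Y = 4484.35

Rearrange AD to Y = 6494 − 6P.
Set AD = SRAS: 6494 − 6P = 800 + 11P, so 5694 = 17P and P = 334.94.
Substituting into AD, Y = 6494 − 6P = 4484.35.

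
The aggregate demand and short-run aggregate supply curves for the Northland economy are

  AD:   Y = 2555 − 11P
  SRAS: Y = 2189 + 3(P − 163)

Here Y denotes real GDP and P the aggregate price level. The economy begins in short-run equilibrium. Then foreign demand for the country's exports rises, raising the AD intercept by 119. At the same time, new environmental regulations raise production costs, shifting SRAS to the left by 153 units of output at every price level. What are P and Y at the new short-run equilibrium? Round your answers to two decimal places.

P = 80.50, Y = 1788.50

After both shocks: AD is Y = 2674 − 11P and SRAS is Y = 1547 + 3P.
Setting them equal: 1127 = 14P, so P = 80.50.
Substituting into AD, Y = 1788.50.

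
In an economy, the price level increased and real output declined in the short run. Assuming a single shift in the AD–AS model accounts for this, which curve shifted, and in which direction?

SRAS shifted left

P rose and Y fell. An AD shift moves P and Y in the same direction; an SRAS shift moves them in opposite directions.
Here P and Y moved in opposite directions, so the SRAS curve shifted.
Since Y fell, SRAS shifted left.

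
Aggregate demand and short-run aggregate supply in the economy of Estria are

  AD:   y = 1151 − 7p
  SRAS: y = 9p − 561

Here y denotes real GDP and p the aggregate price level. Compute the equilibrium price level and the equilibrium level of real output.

Set AD = SRAS: 1151 − 7p = 9p − 561, so 1712 = 16p and p = 107.
Then y = 1151 − 7·107 = 402.

p = 107, y = 402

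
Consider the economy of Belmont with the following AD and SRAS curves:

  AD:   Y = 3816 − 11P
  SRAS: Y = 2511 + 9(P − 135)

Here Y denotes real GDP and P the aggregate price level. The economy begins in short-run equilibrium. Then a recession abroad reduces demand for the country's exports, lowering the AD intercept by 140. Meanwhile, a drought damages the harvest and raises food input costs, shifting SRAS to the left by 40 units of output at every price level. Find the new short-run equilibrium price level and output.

P = 121, Y = 2345

After both shocks: AD is Y = 3676 − 11P and SRAS is Y = 1256 + 9P.
Setting them equal: 2420 = 20P, so P = 121.
Y = 3676 − 11·121 = 2345.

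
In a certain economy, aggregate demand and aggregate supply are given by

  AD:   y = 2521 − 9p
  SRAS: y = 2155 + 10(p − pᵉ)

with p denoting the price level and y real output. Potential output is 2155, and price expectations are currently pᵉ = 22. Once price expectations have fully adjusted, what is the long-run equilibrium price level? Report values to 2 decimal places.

Long-run p = 40.67

Short run: with pᵉ = 22, SRAS is y = 1935 + 10p. Setting AD = SRAS gives 586 = 19p, so p = 30.84 and y = 2521 − 9p = 2243.42.
Output 2243.42 is above potential 2155, so over time expected prices rise and SRAS shifts left until y returns to 2155.
Long run: y = 2155 on the AD curve gives 2155 = 2521 − 9p, so p = 40.67.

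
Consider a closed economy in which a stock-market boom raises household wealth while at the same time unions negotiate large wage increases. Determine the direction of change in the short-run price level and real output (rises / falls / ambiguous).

The first event is a positive demand shock: AD shifts right, which by itself pushes P up and Y up.
The second is an adverse supply shock: SRAS shifts left, which by itself pushes P up and Y down.
Both shocks push P up, so P rises. The two shocks push Y in opposite directions, so the effect on Y is ambiguous.

Price level: rises; output: ambiguous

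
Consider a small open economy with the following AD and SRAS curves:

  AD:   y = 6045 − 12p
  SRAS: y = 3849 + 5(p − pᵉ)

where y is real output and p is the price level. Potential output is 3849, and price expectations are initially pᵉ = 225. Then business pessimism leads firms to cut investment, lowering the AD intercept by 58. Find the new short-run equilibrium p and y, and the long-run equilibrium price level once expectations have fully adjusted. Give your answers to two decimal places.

AD shifts left: new AD is y = 5987 − 12p. With pᵉ = 225, SRAS is y = 2724 + 5p.
Short run: 5987 − 12p = 2724 + 5p gives 3263 = 17p, so p = 191.94 and y = 5987 − 12p = 3683.71.
y = 3683.71 is below potential 3849; expectations adjust and SRAS shifts right until y = 3849.
Long run: on the new AD curve, 3849 = 5987 − 12p gives p = 178.17.

Short run: p = 191.94, y = 3683.71. Long run: p = 178.17.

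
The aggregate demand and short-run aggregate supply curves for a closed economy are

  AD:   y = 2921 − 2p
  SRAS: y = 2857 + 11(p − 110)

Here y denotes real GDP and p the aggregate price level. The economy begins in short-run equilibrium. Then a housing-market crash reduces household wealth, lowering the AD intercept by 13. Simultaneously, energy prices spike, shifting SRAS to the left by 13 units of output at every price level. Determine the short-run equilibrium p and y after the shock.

p = 98, y = 2712

After both shocks: AD is y = 2908 − 2p and SRAS is y = 1634 + 11p.
Setting them equal: 1274 = 13p, so p = 98.
y = 2908 − 2·98 = 2712.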